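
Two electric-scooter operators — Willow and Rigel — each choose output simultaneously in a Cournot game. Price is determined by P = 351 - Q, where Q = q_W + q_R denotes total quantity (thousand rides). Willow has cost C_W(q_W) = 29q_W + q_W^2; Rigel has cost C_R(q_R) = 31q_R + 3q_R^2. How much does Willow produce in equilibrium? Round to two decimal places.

72.77

Willow's profit: π_W = (351 - Q)q_W - (29q_W + q_W²). Setting ∂π_W/∂q_W = 0: 322 - 4q_W - (q_R) = 0.
Rigel's profit: π_R = (351 - Q)q_R - (31q_R + 3q_R²). Setting ∂π_R/∂q_R = 0: 320 - 8q_R - (q_W) = 0.
Best responses: q_W = (322 - q_R)/4, q_R = (320 - q_W)/8.
Substituting one into the other gives q_W = 72.7742 and q_R = 958/31.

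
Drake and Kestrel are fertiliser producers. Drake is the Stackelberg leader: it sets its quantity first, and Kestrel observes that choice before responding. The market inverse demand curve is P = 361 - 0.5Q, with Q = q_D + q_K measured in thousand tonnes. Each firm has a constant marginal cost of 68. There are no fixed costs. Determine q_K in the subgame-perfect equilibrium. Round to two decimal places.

146.50

The follower Kestrel best-responds to any q_D: π_K = (361 - 0.5Q)q_K - 68q_K.
Setting the follower's marginal profit to zero, 293 - (1/2)q_D - q_K = 0, i.e. q_K = (293 - (1/2)q_D).
Drake substitutes q_K(q_D) into its own profit: π_D = q_D(361 - (1/2)q_D - (293 - (1/2)q_D)/2) - 68q_D = (429/2 - (1/4)q_D)q_D - 68q_D.
Maximising: ∂π_D/∂q_D = 293/2 - (1/2)q_D = 0, giving q_D = 293.
Then q_K = (293 - (1/2)·293) = 293/2.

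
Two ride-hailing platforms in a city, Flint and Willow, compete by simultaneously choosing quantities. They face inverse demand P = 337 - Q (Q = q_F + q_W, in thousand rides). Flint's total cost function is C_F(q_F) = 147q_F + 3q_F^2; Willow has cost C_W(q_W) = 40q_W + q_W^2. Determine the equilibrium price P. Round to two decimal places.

Flint's profit: π_F = (337 - Q)q_F - (147q_F + 3q_F²). Setting ∂π_F/∂q_F = 0: 190 - 8q_F - (q_W) = 0.
Willow's profit: π_W = (337 - Q)q_W - (40q_W + q_W²). Setting ∂π_W/∂q_W = 0: 297 - 4q_W - (q_F) = 0.
Best responses: q_F = (190 - q_W)/8, q_W = (297 - q_F)/4.
Substituting one into the other gives q_F = 463/31 and q_W = 70.5161.
Total output Q = 85.4516, so price P = 337 - 85.4516 = 251.5484.

251.55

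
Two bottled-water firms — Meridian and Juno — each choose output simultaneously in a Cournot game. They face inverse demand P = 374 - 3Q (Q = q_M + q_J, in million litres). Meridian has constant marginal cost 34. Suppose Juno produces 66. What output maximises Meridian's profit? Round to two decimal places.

With the rival's output fixed at 66, Meridian's profit is π_M = (374 - 3·66 - 3q_M)q_M - (34q_M) = (176 - 3q_M)q_M - (34q_M).
∂π_M/∂q_M = 142 - 6q_M = 0, so q_M = 71/3.

23.67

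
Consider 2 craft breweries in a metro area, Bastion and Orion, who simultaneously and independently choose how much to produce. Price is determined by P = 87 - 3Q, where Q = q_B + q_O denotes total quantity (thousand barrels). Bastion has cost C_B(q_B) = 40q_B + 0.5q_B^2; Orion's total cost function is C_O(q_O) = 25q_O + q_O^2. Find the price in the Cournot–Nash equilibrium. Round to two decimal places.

56.17

Bastion's profit: π_B = (87 - 3Q)q_B - (40q_B + (1/2)q_B²). Setting ∂π_B/∂q_B = 0: 47 - 7q_B - 3(q_O) = 0.
Orion's profit: π_O = (87 - 3Q)q_O - (25q_O + q_O²). Setting ∂π_O/∂q_O = 0: 62 - 8q_O - 3(q_B) = 0.
Best responses: q_B = (47 - 3q_O)/7, q_O = (62 - 3q_B)/8.
Substituting one into the other gives q_B = 190/47 and q_O = 293/47.
Total output Q = 483/47, so price P = 87 - 3·(483/47) = 56.1702.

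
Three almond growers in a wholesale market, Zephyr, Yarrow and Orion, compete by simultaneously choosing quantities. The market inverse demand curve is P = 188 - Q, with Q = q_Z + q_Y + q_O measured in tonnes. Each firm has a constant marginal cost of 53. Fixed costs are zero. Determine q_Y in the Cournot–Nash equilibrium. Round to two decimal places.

A representative firm's profit is π_i = q_i(188 - Q) - 53q_i.
Setting ∂π_i/∂q_i = 0 with rivals' quantities fixed: 135 - 2q_i - Σ_{j≠i} q_j = 0.
With identical firms every q_j equals q_i, so Σ_{j≠i} q_j = 2q_i and 135 = 4q_i, giving q_i = 135/4.

33.75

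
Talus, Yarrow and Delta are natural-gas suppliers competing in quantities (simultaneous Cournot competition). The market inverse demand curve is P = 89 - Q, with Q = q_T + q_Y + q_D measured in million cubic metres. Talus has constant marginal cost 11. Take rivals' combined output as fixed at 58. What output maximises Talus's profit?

10

With rivals' combined output fixed at 58, Talus's profit is π_T = (89 - 58 - q_T)q_T - (11q_T) = (31 - q_T)q_T - (11q_T).
∂π_T/∂q_T = 20 - 2q_T = 0, so q_T = 10.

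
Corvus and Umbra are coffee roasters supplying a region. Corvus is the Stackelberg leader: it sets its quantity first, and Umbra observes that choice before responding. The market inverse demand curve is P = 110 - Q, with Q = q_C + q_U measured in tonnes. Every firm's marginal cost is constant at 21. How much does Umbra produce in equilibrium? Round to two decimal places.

22.25

Solve by backward induction. Given q_C, the follower Umbra maximises π_U = (110 - q_C - q_U)q_U - 21q_U.
Follower FOC: 89 - q_C - 2q_U = 0, so q_U(q_C) = (89 - q_C)/2.
Corvus substitutes q_U(q_C) into its own profit: π_C = q_C(110 - q_C - (89 - q_C)/2) - 21q_C = (131/2 - (1/2)q_C)q_C - 21q_C.
Leader FOC: 89/2 - q_C = 0, so q_C = 89/2.
Then q_U = (89 - 89/2)/2 = 89/4.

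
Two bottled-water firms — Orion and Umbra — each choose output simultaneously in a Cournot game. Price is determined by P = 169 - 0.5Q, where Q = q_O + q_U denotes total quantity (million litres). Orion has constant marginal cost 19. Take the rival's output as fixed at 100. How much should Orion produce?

With the rival's output fixed at 100, Orion's profit is π_O = (169 - (1/2)·100 - (1/2)q_O)q_O - (19q_O) = (119 - (1/2)q_O)q_O - (19q_O).
∂π_O/∂q_O = 100 - q_O = 0, so q_O = 100.

100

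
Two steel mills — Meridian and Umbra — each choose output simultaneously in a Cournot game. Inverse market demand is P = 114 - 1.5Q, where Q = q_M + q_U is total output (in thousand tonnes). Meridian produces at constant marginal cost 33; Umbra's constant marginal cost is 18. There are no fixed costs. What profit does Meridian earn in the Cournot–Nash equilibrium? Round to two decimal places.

322.67

Meridian's profit: π_M = (114 - 1.5Q)q_M - (33q_M). Setting ∂π_M/∂q_M = 0: 81 - 3q_M - (3/2)(q_U) = 0.
Umbra's profit: π_U = (114 - 1.5Q)q_U - (18q_U). Setting ∂π_U/∂q_U = 0: 96 - 3q_U - (3/2)(q_M) = 0.
Best responses: q_M = (81 - (3/2)q_U)/3, q_U = (96 - (3/2)q_M)/3.
Solving the pair: q_M = 44/3, q_U = 74/3.
Price P = 114 - (3/2)·(118/3) = 55.
Meridian's profit: (55 - 33)·(44/3) = 968/3.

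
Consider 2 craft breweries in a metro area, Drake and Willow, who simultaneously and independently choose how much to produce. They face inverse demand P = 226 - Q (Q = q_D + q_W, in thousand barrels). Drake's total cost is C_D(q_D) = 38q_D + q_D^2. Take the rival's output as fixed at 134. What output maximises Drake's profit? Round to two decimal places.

With the rival's output fixed at 134, Drake's profit is π_D = (226 - 134 - q_D)q_D - (38q_D + q_D²) = (92 - q_D)q_D - (38q_D + q_D²).
∂π_D/∂q_D = 54 - 4q_D = 0, so q_D = 27/2.

13.50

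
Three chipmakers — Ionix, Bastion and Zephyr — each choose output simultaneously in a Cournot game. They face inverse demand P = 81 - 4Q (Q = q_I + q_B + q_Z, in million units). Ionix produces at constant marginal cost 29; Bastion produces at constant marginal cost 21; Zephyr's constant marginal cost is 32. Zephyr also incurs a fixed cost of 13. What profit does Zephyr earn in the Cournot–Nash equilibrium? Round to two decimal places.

Ionix's profit: π_I = (81 - 4Q)q_I - (29q_I). Setting ∂π_I/∂q_I = 0: 52 - 8q_I - 4(q_B + q_Z) = 0.
Bastion's first-order condition: 60 - 8q_B - 4(q_I + q_Z) = 0.
Zephyr's profit: π_Z = (81 - 4Q)q_Z - (32q_Z). Setting ∂π_Z/∂q_Z = 0: 49 - 8q_Z - 4(q_I + q_B) = 0.
Adding the 3 first-order conditions: 161 − 16Q = 0, so Q = 161/16.
Back-substituting: q_I = (52 − 161/4)/4 = 47/16, q_B = (60 − 161/4)/4 = 79/16, q_Z = (49 − 161/4)/4 = 35/16.
Price P = 81 - 4·(161/16) = 163/4.
Zephyr's profit: (163/4 - 32)·(35/16) - 13 = 393/64.

6.14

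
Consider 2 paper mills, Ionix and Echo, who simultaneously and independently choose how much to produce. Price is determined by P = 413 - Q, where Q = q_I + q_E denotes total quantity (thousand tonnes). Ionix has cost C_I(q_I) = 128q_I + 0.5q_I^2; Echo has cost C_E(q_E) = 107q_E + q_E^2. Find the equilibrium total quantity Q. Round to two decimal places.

133.36

Ionix's profit: π_I = (413 - Q)q_I - (128q_I + (1/2)q_I²). Setting ∂π_I/∂q_I = 0: 285 - 3q_I - (q_E) = 0.
Echo's first-order condition: 306 - 4q_E - (q_I) = 0.
Best responses: q_I = (285 - q_E)/3, q_E = (306 - q_I)/4.
Substituting one into the other gives q_I = 834/11 and q_E = 633/11.
Total output Q = 834/11 + 633/11 = 1467/11.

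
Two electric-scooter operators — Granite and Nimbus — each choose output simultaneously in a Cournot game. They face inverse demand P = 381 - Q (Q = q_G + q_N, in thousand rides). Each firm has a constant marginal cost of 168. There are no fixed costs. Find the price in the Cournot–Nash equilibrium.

239

A representative firm's profit is π_i = q_i(381 - Q) - 168q_i.
Setting ∂π_i/∂q_i = 0 with rivals' quantities fixed: 213 - 2q_i - q_j = 0.
With identical firms every q_j equals q_i, so q_j = q_i and 213 = 3q_i, giving q_i = 71.
Total output Q = 142, so price P = 381 - 142 = 239.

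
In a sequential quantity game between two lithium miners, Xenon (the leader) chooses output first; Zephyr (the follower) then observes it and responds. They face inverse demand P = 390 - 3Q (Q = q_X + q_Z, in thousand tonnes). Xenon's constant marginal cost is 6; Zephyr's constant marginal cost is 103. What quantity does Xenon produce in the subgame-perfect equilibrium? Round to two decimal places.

80.17

The follower Zephyr best-responds to any q_X: π_Z = (390 - 3Q)q_Z - 103q_Z.
Setting the follower's marginal profit to zero, 287 - 3q_X - 6q_Z = 0, i.e. q_Z = (287 - 3q_X)/6.
Xenon substitutes q_Z(q_X) into its own profit: π_X = q_X(390 - 3q_X - (287 - 3q_X)/2) - 6q_X = (493/2 - (3/2)q_X)q_X - 6q_X.
The leader's first-order condition 481/2 - 3q_X = 0 yields q_X = 481/6.
Then q_Z = (287 - 3·(481/6))/6 = 31/4.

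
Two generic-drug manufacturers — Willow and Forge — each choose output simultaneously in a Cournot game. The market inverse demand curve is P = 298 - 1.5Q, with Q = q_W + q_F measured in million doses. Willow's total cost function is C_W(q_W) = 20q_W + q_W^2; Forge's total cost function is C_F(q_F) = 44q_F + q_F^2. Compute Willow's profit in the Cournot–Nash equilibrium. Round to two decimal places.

4917.67

Willow's profit: π_W = (298 - 1.5Q)q_W - (20q_W + q_W²). Setting ∂π_W/∂q_W = 0: 278 - 5q_W - (3/2)(q_F) = 0.
Forge's first-order condition: 254 - 5q_F - (3/2)(q_W) = 0.
So q_W = (278 - (3/2)q_F)/5 and q_F = (254 - (3/2)q_W)/5.
Solving the pair: q_W = 44.3516, q_F = 37.4945.
Price P = 298 - (3/2)·(1064/13) = 175.2308.
Willow's profit: 175.2308·44.3516 - 20·44.3516 - 44.3516² = 4917.6718.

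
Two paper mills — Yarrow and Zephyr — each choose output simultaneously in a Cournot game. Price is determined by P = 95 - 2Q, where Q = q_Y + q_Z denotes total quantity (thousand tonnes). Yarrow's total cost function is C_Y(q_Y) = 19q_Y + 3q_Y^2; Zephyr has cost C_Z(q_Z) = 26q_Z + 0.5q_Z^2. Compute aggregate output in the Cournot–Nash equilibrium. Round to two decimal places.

Yarrow's profit: π_Y = (95 - 2Q)q_Y - (19q_Y + 3q_Y²). Setting ∂π_Y/∂q_Y = 0: 76 - 10q_Y - 2(q_Z) = 0.
Zephyr's first-order condition: 69 - 5q_Z - 2(q_Y) = 0.
So q_Y = (76 - 2q_Z)/10 and q_Z = (69 - 2q_Y)/5.
Solving the pair: q_Y = 121/23, q_Z = 269/23.
Total output Q = 121/23 + 269/23 = 390/23.

16.96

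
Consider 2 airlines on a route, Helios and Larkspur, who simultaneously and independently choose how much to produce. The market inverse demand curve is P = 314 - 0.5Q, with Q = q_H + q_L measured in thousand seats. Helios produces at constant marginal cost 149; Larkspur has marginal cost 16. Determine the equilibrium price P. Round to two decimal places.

Helios's profit: π_H = (314 - 0.5Q)q_H - (149q_H). Setting ∂π_H/∂q_H = 0: 165 - q_H - (1/2)(q_L) = 0.
Larkspur's first-order condition: 298 - q_L - (1/2)(q_H) = 0.
Best responses: q_H = (165 - (1/2)q_L), q_L = (298 - (1/2)q_H).
Substituting one into the other gives q_H = 64/3 and q_L = 862/3.
Total output Q = 926/3, so price P = 314 - (1/2)·(926/3) = 479/3.

159.67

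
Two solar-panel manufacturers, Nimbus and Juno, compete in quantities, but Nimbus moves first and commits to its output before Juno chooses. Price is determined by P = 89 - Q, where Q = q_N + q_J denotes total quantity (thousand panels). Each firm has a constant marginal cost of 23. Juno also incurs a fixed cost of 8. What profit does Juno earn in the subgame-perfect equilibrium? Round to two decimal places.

264.25

Solve by backward induction. Given q_N, the follower Juno maximises π_J = (89 - q_N - q_J)q_J - 23q_J.
Setting the follower's marginal profit to zero, 66 - q_N - 2q_J = 0, i.e. q_J = (66 - q_N)/2.
The leader anticipates this reaction. Substituting into P = 89 - Q gives P = 56 - (1/2)q_N, so π_N = (56 - (1/2)q_N)q_N - 23q_N.
Leader FOC: 33 - q_N = 0, so q_N = 33.
Then q_J = (66 - 33)/2 = 33/2.
Price P = 89 - 99/2 = 79/2.
Juno's profit: (79/2 - 23)·(33/2) - 8 = 1057/4.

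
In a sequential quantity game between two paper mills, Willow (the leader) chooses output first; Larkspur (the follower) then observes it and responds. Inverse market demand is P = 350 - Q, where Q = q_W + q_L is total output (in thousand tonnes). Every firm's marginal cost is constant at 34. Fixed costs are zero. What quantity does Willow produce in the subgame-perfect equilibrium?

158

Solve by backward induction. Given q_W, the follower Larkspur maximises π_L = (350 - q_W - q_L)q_L - 34q_L.
Setting the follower's marginal profit to zero, 316 - q_W - 2q_L = 0, i.e. q_L = (316 - q_W)/2.
The leader anticipates this reaction. Substituting into P = 350 - Q gives P = 192 - (1/2)q_W, so π_W = (192 - (1/2)q_W)q_W - 34q_W.
Maximising: ∂π_W/∂q_W = 158 - q_W = 0, giving q_W = 158.
Then q_L = (316 - 158)/2 = 79.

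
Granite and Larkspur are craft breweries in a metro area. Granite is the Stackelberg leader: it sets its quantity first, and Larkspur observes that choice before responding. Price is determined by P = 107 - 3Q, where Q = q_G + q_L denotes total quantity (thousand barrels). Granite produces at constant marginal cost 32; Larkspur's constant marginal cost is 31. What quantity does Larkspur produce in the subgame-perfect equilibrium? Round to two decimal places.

Solve by backward induction. Given q_G, the follower Larkspur maximises π_L = (107 - 3q_G - 3q_L)q_L - 31q_L.
∂π_L/∂q_L = 76 - 3q_G - 6q_L = 0 gives the reaction function q_L = (76 - 3q_G)/6.
The leader anticipates this reaction. Substituting into P = 107 - 3Q gives P = 69 - (3/2)q_G, so π_G = (69 - (3/2)q_G)q_G - 32q_G.
Leader FOC: 37 - 3q_G = 0, so q_G = 37/3.
Then q_L = (76 - 3·(37/3))/6 = 13/2.

6.50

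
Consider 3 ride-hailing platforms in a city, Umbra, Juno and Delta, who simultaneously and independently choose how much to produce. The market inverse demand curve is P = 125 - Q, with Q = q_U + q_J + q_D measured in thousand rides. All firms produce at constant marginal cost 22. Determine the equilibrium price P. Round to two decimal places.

Each firm earns π_i = (125 - Q)q_i - 22q_i.
First-order condition (treating rivals' output as given): 103 - 2q_i - Σ_{j≠i} q_j = 0.
By symmetry each firm produces the same amount; substituting Σ_{j≠i} q_j = 2q_i yields q_i = 103/4.
Total output Q = 309/4, so price P = 125 - 309/4 = 191/4.

47.75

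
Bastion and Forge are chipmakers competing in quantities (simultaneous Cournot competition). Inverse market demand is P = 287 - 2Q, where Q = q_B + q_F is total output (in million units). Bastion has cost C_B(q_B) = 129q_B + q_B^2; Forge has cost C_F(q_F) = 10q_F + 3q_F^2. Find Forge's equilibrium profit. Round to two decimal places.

Bastion's profit: π_B = (287 - 2Q)q_B - (129q_B + q_B²). Setting ∂π_B/∂q_B = 0: 158 - 6q_B - 2(q_F) = 0.
Forge's first-order condition: 277 - 10q_F - 2(q_B) = 0.
Rearranging gives the reaction functions q_B = (158 - 2q_F)/6 and q_F = (277 - 2q_B)/10.
Substituting one into the other gives q_B = 513/28 and q_F = 673/28.
Price P = 287 - 2·(593/14) = 1416/7.
Forge's profit: (1416/7)·(673/28) - 10·(673/28) - 3(673/28)² = 2888.5778.

2888.58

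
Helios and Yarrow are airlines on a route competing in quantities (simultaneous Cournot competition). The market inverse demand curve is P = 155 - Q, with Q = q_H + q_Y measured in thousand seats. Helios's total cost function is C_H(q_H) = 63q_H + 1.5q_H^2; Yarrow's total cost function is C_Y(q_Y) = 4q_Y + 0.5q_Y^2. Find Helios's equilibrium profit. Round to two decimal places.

199.30

Helios's profit: π_H = (155 - Q)q_H - (63q_H + (3/2)q_H²). Setting ∂π_H/∂q_H = 0: 92 - 5q_H - (q_Y) = 0.
Yarrow's profit: π_Y = (155 - Q)q_Y - (4q_Y + (1/2)q_Y²). Setting ∂π_Y/∂q_Y = 0: 151 - 3q_Y - (q_H) = 0.
So q_H = (92 - q_Y)/5 and q_Y = (151 - q_H)/3.
Substituting one into the other gives q_H = 125/14 and q_Y = 663/14.
Price P = 155 - 394/7 = 691/7.
Helios's profit: (691/7)·(125/14) - 63·(125/14) - (3/2)(125/14)² = 199.2985.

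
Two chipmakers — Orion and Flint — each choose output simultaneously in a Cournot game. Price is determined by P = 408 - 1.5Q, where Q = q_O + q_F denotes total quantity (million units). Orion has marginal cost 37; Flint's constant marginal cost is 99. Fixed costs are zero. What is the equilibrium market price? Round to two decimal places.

181.33

Orion's profit: π_O = (408 - 1.5Q)q_O - (37q_O). Setting ∂π_O/∂q_O = 0: 371 - 3q_O - (3/2)(q_F) = 0.
Flint's first-order condition: 309 - 3q_F - (3/2)(q_O) = 0.
Rearranging gives the reaction functions q_O = (371 - (3/2)q_F)/3 and q_F = (309 - (3/2)q_O)/3.
Solving the pair: q_O = 866/9, q_F = 494/9.
Total output Q = 1360/9, so price P = 408 - (3/2)·(1360/9) = 544/3.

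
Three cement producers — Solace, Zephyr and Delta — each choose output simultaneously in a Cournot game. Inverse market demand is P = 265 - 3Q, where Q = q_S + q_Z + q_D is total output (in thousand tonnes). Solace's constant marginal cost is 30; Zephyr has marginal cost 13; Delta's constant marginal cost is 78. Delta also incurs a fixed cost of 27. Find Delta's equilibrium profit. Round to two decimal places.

87.08

Solace's profit: π_S = (265 - 3Q)q_S - (30q_S). Setting ∂π_S/∂q_S = 0: 235 - 6q_S - 3(q_Z + q_D) = 0.
Zephyr's profit: π_Z = (265 - 3Q)q_Z - (13q_Z). Setting ∂π_Z/∂q_Z = 0: 252 - 6q_Z - 3(q_S + q_D) = 0.
Delta's profit: π_D = (265 - 3Q)q_D - (78q_D). Setting ∂π_D/∂q_D = 0: 187 - 6q_D - 3(q_S + q_Z) = 0.
Summing all 3 equations gives 674 − 12Q = 0, hence Q = 337/6.
Back-substituting: q_S = (235 − 337/2)/3 = 133/6, q_Z = (252 − 337/2)/3 = 167/6, q_D = (187 − 337/2)/3 = 37/6.
Price P = 265 - 3·(337/6) = 193/2.
Delta's profit: (193/2 - 78)·(37/6) - 27 = 1045/12.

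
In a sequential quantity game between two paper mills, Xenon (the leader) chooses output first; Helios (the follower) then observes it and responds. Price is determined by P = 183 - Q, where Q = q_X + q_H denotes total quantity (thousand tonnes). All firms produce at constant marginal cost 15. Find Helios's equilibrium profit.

1764

The follower Helios best-responds to any q_X: π_H = (183 - Q)q_H - 15q_H.
∂π_H/∂q_H = 168 - q_X - 2q_H = 0 gives the reaction function q_H = (168 - q_X)/2.
The leader anticipates this reaction. Substituting into P = 183 - Q gives P = 99 - (1/2)q_X, so π_X = (99 - (1/2)q_X)q_X - 15q_X.
Leader FOC: 84 - q_X = 0, so q_X = 84.
Then q_H = (168 - 84)/2 = 42.
Price P = 183 - 126 = 57.
Helios's profit: (57 - 15)·42 = 1764.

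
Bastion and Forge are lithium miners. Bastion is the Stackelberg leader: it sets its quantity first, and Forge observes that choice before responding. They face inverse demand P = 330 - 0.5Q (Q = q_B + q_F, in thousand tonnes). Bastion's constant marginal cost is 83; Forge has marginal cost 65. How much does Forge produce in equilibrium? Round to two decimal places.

150.50

The follower Forge best-responds to any q_B: π_F = (330 - 0.5Q)q_F - 65q_F.
∂π_F/∂q_F = 265 - (1/2)q_B - q_F = 0 gives the reaction function q_F = (265 - (1/2)q_B).
The leader anticipates this reaction. Substituting into P = 330 - 0.5Q gives P = 395/2 - (1/4)q_B, so π_B = (395/2 - (1/4)q_B)q_B - 83q_B.
Leader FOC: 229/2 - (1/2)q_B = 0, so q_B = 229.
Then q_F = (265 - (1/2)·229) = 301/2.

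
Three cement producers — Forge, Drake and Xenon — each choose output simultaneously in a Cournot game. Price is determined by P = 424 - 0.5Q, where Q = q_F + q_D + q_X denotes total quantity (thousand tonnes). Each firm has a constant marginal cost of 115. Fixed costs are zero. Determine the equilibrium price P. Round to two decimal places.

Each firm earns π_i = (424 - 0.5Q)q_i - 115q_i.
Setting ∂π_i/∂q_i = 0 with rivals' quantities fixed: 309 - q_i - (1/2)·Σ_{j≠i} q_j = 0.
By symmetry each firm produces the same amount; substituting Σ_{j≠i} q_j = 2q_i yields q_i = 309/2.
Total output Q = 927/2, so price P = 424 - (1/2)·(927/2) = 769/4.

192.25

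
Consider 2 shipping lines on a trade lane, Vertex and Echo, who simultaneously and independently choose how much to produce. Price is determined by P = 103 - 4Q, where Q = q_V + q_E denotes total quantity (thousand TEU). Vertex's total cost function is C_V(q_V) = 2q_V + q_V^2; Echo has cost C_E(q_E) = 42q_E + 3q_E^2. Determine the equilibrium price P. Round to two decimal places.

58.61

Vertex's profit: π_V = (103 - 4Q)q_V - (2q_V + q_V²). Setting ∂π_V/∂q_V = 0: 101 - 10q_V - 4(q_E) = 0.
Echo's first-order condition: 61 - 14q_E - 4(q_V) = 0.
Rearranging gives the reaction functions q_V = (101 - 4q_E)/10 and q_E = (61 - 4q_V)/14.
Solving the pair: q_V = 585/62, q_E = 103/62.
Total output Q = 344/31, so price P = 103 - 4·(344/31) = 1817/31.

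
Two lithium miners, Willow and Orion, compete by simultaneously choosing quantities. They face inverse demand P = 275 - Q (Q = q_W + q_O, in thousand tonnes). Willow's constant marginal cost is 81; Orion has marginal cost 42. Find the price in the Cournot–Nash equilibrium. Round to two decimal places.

Willow's profit: π_W = (275 - Q)q_W - (81q_W). Setting ∂π_W/∂q_W = 0: 194 - 2q_W - (q_O) = 0.
Orion's first-order condition: 233 - 2q_O - (q_W) = 0.
So q_W = (194 - q_O)/2 and q_O = (233 - q_W)/2.
Solving the pair: q_W = 155/3, q_O = 272/3.
Total output Q = 427/3, so price P = 275 - 427/3 = 398/3.

132.67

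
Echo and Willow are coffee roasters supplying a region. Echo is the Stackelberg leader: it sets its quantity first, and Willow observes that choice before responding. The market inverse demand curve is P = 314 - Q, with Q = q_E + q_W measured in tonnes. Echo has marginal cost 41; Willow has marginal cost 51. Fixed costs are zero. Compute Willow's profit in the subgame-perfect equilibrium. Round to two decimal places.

3690.56

Solve by backward induction. Given q_E, the follower Willow maximises π_W = (314 - q_E - q_W)q_W - 51q_W.
Follower FOC: 263 - q_E - 2q_W = 0, so q_W(q_E) = (263 - q_E)/2.
Echo substitutes q_W(q_E) into its own profit: π_E = q_E(314 - q_E - (263 - q_E)/2) - 41q_E = (365/2 - (1/2)q_E)q_E - 41q_E.
Maximising: ∂π_E/∂q_E = 283/2 - q_E = 0, giving q_E = 283/2.
Then q_W = (263 - 283/2)/2 = 243/4.
Price P = 314 - 809/4 = 447/4.
Willow's profit: (447/4 - 51)·(243/4) = 3690.5625.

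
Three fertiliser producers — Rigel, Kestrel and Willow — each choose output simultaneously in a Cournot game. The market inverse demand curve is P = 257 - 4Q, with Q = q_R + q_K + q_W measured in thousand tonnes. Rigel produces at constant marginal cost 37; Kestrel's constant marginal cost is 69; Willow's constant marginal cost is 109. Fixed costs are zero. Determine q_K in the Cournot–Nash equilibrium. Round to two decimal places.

12.25

Rigel's profit: π_R = (257 - 4Q)q_R - (37q_R). Setting ∂π_R/∂q_R = 0: 220 - 8q_R - 4(q_K + q_W) = 0.
Kestrel's first-order condition: 188 - 8q_K - 4(q_R + q_W) = 0.
Willow's first-order condition: 148 - 8q_W - 4(q_R + q_K) = 0.
Adding the 3 first-order conditions: 556 − 16Q = 0, so Q = 139/4.
Back-substituting: q_R = (220 − 139)/4 = 81/4, q_K = (188 − 139)/4 = 49/4, q_W = (148 − 139)/4 = 9/4.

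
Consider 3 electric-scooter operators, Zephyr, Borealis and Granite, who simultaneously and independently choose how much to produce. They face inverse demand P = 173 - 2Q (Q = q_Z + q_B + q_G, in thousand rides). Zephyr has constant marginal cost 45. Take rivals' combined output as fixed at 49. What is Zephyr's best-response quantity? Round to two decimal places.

7.50

With rivals' combined output fixed at 49, Zephyr's profit is π_Z = (173 - 2·49 - 2q_Z)q_Z - (45q_Z) = (75 - 2q_Z)q_Z - (45q_Z).
∂π_Z/∂q_Z = 30 - 4q_Z = 0, so q_Z = 15/2.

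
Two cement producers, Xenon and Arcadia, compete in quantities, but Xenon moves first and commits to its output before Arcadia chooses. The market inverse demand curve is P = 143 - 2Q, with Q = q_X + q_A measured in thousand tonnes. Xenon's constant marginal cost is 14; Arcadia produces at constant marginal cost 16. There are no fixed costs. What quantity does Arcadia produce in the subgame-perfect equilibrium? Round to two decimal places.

15.38

Solve by backward induction. Given q_X, the follower Arcadia maximises π_A = (143 - 2q_X - 2q_A)q_A - 16q_A.
Follower FOC: 127 - 2q_X - 4q_A = 0, so q_A(q_X) = (127 - 2q_X)/4.
Xenon substitutes q_A(q_X) into its own profit: π_X = q_X(143 - 2q_X - (127 - 2q_X)/2) - 14q_X = (159/2 - q_X)q_X - 14q_X.
Maximising: ∂π_X/∂q_X = 131/2 - 2q_X = 0, giving q_X = 131/4.
Then q_A = (127 - 2·(131/4))/4 = 123/8.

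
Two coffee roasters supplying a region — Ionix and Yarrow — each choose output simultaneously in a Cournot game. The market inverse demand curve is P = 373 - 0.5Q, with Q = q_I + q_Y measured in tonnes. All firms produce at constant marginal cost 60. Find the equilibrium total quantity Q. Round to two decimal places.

Each firm earns π_i = (373 - 0.5Q)q_i - 60q_i.
Setting ∂π_i/∂q_i = 0 with rivals' quantities fixed: 313 - q_i - (1/2)q_j = 0.
By symmetry each firm produces the same amount; substituting q_j = q_i yields q_i = 313/(3/2) = 626/3.
Total output Q = 626/3 + 626/3 = 1252/3.

417.33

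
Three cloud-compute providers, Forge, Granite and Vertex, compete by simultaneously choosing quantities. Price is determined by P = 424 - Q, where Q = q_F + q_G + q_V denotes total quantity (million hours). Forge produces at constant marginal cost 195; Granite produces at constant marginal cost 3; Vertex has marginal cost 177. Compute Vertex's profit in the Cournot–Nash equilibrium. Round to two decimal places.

Forge's profit: π_F = (424 - Q)q_F - (195q_F). Setting ∂π_F/∂q_F = 0: 229 - 2q_F - (q_G + q_V) = 0.
Granite's profit: π_G = (424 - Q)q_G - (3q_G). Setting ∂π_G/∂q_G = 0: 421 - 2q_G - (q_F + q_V) = 0.
Vertex's profit: π_V = (424 - Q)q_V - (177q_V). Setting ∂π_V/∂q_V = 0: 247 - 2q_V - (q_F + q_G) = 0.
Adding the 3 first-order conditions: 897 − 4Q = 0, so Q = 897/4.
Back-substituting: q_F = (229 − 897/4) = 19/4, q_G = (421 − 897/4) = 787/4, q_V = (247 − 897/4) = 91/4.
Price P = 424 - 897/4 = 799/4.
Vertex's profit: (799/4 - 177)·(91/4) = 517.5625.

517.56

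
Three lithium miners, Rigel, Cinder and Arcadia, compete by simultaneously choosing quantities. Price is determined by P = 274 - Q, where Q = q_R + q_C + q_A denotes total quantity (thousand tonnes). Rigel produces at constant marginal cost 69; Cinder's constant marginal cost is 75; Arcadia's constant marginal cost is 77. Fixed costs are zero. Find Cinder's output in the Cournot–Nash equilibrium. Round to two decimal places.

48.75

Rigel's profit: π_R = (274 - Q)q_R - (69q_R). Setting ∂π_R/∂q_R = 0: 205 - 2q_R - (q_C + q_A) = 0.
Cinder's first-order condition: 199 - 2q_C - (q_R + q_A) = 0.
Arcadia's profit: π_A = (274 - Q)q_A - (77q_A). Setting ∂π_A/∂q_A = 0: 197 - 2q_A - (q_R + q_C) = 0.
Adding the 3 first-order conditions: 601 − 4Q = 0, so Q = 601/4.
Back-substituting: q_R = (205 − 601/4) = 219/4, q_C = (199 − 601/4) = 195/4, q_A = (197 − 601/4) = 187/4.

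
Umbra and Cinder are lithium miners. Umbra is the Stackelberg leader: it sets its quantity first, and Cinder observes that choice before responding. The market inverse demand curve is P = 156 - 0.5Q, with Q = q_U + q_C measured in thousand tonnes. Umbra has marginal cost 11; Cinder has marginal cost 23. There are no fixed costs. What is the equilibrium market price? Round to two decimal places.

50.25

The follower Cinder best-responds to any q_U: π_C = (156 - 0.5Q)q_C - 23q_C.
∂π_C/∂q_C = 133 - (1/2)q_U - q_C = 0 gives the reaction function q_C = (133 - (1/2)q_U).
Umbra substitutes q_C(q_U) into its own profit: π_U = q_U(156 - (1/2)q_U - (133 - (1/2)q_U)/2) - 11q_U = (179/2 - (1/4)q_U)q_U - 11q_U.
Maximising: ∂π_U/∂q_U = 157/2 - (1/2)q_U = 0, giving q_U = 157.
Then q_C = (133 - (1/2)·157) = 109/2.
Total output Q = 423/2, so price P = 156 - (1/2)·(423/2) = 201/4.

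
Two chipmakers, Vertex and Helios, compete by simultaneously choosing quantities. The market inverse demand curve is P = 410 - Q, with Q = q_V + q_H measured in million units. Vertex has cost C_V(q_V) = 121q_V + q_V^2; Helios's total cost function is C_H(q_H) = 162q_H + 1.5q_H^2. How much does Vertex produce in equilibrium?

63

Vertex's profit: π_V = (410 - Q)q_V - (121q_V + q_V²). Setting ∂π_V/∂q_V = 0: 289 - 4q_V - (q_H) = 0.
Helios's profit: π_H = (410 - Q)q_H - (162q_H + (3/2)q_H²). Setting ∂π_H/∂q_H = 0: 248 - 5q_H - (q_V) = 0.
Best responses: q_V = (289 - q_H)/4, q_H = (248 - q_V)/5.
Solving the pair: q_V = 63, q_H = 37.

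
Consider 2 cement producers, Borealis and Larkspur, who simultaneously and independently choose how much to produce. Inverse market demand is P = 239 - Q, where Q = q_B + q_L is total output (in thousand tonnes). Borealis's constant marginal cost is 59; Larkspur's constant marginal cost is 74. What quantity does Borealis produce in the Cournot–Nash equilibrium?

Borealis's profit: π_B = (239 - Q)q_B - (59q_B). Setting ∂π_B/∂q_B = 0: 180 - 2q_B - (q_L) = 0.
Larkspur's profit: π_L = (239 - Q)q_L - (74q_L). Setting ∂π_L/∂q_L = 0: 165 - 2q_L - (q_B) = 0.
Best responses: q_B = (180 - q_L)/2, q_L = (165 - q_B)/2.
Substituting one into the other gives q_B = 65 and q_L = 50.

65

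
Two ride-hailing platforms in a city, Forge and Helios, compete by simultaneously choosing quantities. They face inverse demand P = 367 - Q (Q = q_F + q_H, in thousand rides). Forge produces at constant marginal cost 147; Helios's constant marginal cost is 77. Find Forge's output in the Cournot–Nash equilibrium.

50

Forge's profit: π_F = (367 - Q)q_F - (147q_F). Setting ∂π_F/∂q_F = 0: 220 - 2q_F - (q_H) = 0.
Helios's first-order condition: 290 - 2q_H - (q_F) = 0.
So q_F = (220 - q_H)/2 and q_H = (290 - q_F)/2.
Solving the pair: q_F = 50, q_H = 120.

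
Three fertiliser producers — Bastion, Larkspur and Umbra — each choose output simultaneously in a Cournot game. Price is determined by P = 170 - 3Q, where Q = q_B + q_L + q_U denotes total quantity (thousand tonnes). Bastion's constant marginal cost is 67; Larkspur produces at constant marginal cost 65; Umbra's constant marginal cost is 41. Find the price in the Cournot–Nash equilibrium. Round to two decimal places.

85.75

Bastion's profit: π_B = (170 - 3Q)q_B - (67q_B). Setting ∂π_B/∂q_B = 0: 103 - 6q_B - 3(q_L + q_U) = 0.
Larkspur's first-order condition: 105 - 6q_L - 3(q_B + q_U) = 0.
Umbra's first-order condition: 129 - 6q_U - 3(q_B + q_L) = 0.
Adding the 3 first-order conditions: 337 − 12Q = 0, so Q = 337/12.
Back-substituting: q_B = (103 − 337/4)/3 = 25/4, q_L = (105 − 337/4)/3 = 83/12, q_U = (129 − 337/4)/3 = 179/12.
Total output Q = 337/12, so price P = 170 - 3·(337/12) = 343/4.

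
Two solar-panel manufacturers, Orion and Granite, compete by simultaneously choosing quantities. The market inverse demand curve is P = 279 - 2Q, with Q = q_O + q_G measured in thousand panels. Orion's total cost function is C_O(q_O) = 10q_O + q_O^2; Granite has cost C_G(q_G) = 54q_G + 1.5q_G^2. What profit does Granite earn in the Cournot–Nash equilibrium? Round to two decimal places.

1598.13

Orion's profit: π_O = (279 - 2Q)q_O - (10q_O + q_O²). Setting ∂π_O/∂q_O = 0: 269 - 6q_O - 2(q_G) = 0.
Granite's first-order condition: 225 - 7q_G - 2(q_O) = 0.
So q_O = (269 - 2q_G)/6 and q_G = (225 - 2q_O)/7.
Substituting one into the other gives q_O = 1433/38 and q_G = 406/19.
Price P = 279 - 2·59.0789 = 160.8421.
Granite's profit: 160.8421·(406/19) - 54·(406/19) - (3/2)(406/19)² = 1598.1330.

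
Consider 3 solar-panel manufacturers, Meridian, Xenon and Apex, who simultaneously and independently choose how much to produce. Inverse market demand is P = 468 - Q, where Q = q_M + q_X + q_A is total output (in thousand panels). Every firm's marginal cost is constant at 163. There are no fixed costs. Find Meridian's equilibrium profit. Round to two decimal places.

A representative firm's profit is π_i = q_i(468 - Q) - 163q_i.
First-order condition (treating rivals' output as given): 305 - 2q_i - Σ_{j≠i} q_j = 0.
With identical firms every q_j equals q_i, so Σ_{j≠i} q_j = 2q_i and 305 = 4q_i, giving q_i = 305/4.
Price P = 468 - 915/4 = 957/4.
Meridian's profit: (957/4 - 163)·(305/4) = 5814.0625.

5814.06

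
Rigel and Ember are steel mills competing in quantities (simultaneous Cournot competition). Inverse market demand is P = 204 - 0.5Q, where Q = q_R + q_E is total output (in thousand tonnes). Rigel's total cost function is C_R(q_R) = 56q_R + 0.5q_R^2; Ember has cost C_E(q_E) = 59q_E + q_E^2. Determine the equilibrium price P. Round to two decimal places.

152.91

Rigel's profit: π_R = (204 - 0.5Q)q_R - (56q_R + (1/2)q_R²). Setting ∂π_R/∂q_R = 0: 148 - 2q_R - (1/2)(q_E) = 0.
Ember's first-order condition: 145 - 3q_E - (1/2)(q_R) = 0.
So q_R = (148 - (1/2)q_E)/2 and q_E = (145 - (1/2)q_R)/3.
Substituting one into the other gives q_R = 1486/23 and q_E = 864/23.
Total output Q = 102.1739, so price P = 204 - (1/2)·102.1739 = 152.9130.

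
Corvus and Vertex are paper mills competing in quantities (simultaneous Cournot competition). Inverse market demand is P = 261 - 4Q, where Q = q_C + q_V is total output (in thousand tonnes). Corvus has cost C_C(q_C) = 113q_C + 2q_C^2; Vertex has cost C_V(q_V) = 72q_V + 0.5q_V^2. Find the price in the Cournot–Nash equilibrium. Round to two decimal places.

Corvus's profit: π_C = (261 - 4Q)q_C - (113q_C + 2q_C²). Setting ∂π_C/∂q_C = 0: 148 - 12q_C - 4(q_V) = 0.
Vertex's first-order condition: 189 - 9q_V - 4(q_C) = 0.
Best responses: q_C = (148 - 4q_V)/12, q_V = (189 - 4q_C)/9.
Substituting one into the other gives q_C = 144/23 and q_V = 419/23.
Total output Q = 563/23, so price P = 261 - 4·(563/23) = 163.0870.

163.09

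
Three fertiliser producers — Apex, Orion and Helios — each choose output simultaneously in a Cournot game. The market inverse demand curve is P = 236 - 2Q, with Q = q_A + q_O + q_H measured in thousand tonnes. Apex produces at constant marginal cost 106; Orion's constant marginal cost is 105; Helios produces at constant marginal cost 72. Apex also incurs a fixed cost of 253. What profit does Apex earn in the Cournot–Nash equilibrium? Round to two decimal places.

Apex's profit: π_A = (236 - 2Q)q_A - (106q_A). Setting ∂π_A/∂q_A = 0: 130 - 4q_A - 2(q_O + q_H) = 0.
Orion's profit: π_O = (236 - 2Q)q_O - (105q_O). Setting ∂π_O/∂q_O = 0: 131 - 4q_O - 2(q_A + q_H) = 0.
Helios's profit: π_H = (236 - 2Q)q_H - (72q_H). Setting ∂π_H/∂q_H = 0: 164 - 4q_H - 2(q_A + q_O) = 0.
Adding the 3 conditions: 425 − 4Q − 4Q = 0, i.e. Q = 425/8.
Back-substituting: q_A = (130 − 425/4)/2 = 95/8, q_O = (131 − 425/4)/2 = 99/8, q_H = (164 − 425/4)/2 = 231/8.
Price P = 236 - 2·(425/8) = 519/4.
Apex's profit: (519/4 - 106)·(95/8) - 253 = 929/32.

29.03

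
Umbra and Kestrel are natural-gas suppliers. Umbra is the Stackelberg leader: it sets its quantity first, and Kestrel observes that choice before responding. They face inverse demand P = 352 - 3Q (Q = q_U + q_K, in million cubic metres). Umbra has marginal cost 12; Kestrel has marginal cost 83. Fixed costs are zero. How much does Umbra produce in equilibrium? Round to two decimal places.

68.50

Solve by backward induction. Given q_U, the follower Kestrel maximises π_K = (352 - 3q_U - 3q_K)q_K - 83q_K.
∂π_K/∂q_K = 269 - 3q_U - 6q_K = 0 gives the reaction function q_K = (269 - 3q_U)/6.
Umbra substitutes q_K(q_U) into its own profit: π_U = q_U(352 - 3q_U - (269 - 3q_U)/2) - 12q_U = (435/2 - (3/2)q_U)q_U - 12q_U.
Leader FOC: 411/2 - 3q_U = 0, so q_U = 137/2.
Then q_K = (269 - 3·(137/2))/6 = 127/12.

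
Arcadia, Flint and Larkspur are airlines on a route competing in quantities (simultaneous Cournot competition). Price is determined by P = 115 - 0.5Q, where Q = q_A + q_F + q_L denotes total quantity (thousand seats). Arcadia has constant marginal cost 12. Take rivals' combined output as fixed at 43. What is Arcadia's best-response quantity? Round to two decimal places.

81.50

With rivals' combined output fixed at 43, Arcadia's profit is π_A = (115 - (1/2)·43 - (1/2)q_A)q_A - (12q_A) = (187/2 - (1/2)q_A)q_A - (12q_A).
∂π_A/∂q_A = 163/2 - q_A = 0, so q_A = 163/2.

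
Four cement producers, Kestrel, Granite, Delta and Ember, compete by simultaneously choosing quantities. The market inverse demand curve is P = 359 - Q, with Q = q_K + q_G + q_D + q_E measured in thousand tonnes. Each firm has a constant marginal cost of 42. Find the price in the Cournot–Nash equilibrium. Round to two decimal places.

A representative firm's profit is π_i = q_i(359 - Q) - 42q_i.
Setting ∂π_i/∂q_i = 0 with rivals' quantities fixed: 317 - 2q_i - Σ_{j≠i} q_j = 0.
By symmetry each firm produces the same amount; substituting Σ_{j≠i} q_j = 3q_i yields q_i = 317/5.
Total output Q = 1268/5, so price P = 359 - 1268/5 = 527/5.

105.40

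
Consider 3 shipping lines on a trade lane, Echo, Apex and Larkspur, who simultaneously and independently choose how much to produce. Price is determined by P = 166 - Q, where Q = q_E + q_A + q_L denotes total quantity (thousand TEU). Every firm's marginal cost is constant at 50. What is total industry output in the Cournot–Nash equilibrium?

87

A representative firm's profit is π_i = q_i(166 - Q) - 50q_i.
First-order condition (treating rivals' output as given): 116 - 2q_i - Σ_{j≠i} q_j = 0.
With identical firms every q_j equals q_i, so Σ_{j≠i} q_j = 2q_i and 116 = 4q_i, giving q_i = 29.
Total output Q = 29 + 29 + 29 = 87.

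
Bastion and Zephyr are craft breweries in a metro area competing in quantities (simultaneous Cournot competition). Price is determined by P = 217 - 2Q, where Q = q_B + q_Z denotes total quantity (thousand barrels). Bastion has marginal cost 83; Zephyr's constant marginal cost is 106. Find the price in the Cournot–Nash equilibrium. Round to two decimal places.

Bastion's profit: π_B = (217 - 2Q)q_B - (83q_B). Setting ∂π_B/∂q_B = 0: 134 - 4q_B - 2(q_Z) = 0.
Zephyr's first-order condition: 111 - 4q_Z - 2(q_B) = 0.
So q_B = (134 - 2q_Z)/4 and q_Z = (111 - 2q_B)/4.
Solving the pair: q_B = 157/6, q_Z = 44/3.
Total output Q = 245/6, so price P = 217 - 2·(245/6) = 406/3.

135.33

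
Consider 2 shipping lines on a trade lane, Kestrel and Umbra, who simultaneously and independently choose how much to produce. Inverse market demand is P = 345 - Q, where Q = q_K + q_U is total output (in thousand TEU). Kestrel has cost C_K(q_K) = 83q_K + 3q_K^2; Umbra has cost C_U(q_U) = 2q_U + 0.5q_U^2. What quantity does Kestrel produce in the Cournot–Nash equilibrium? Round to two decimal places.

19.26

Kestrel's profit: π_K = (345 - Q)q_K - (83q_K + 3q_K²). Setting ∂π_K/∂q_K = 0: 262 - 8q_K - (q_U) = 0.
Umbra's first-order condition: 343 - 3q_U - (q_K) = 0.
Rearranging gives the reaction functions q_K = (262 - q_U)/8 and q_U = (343 - q_K)/3.
Substituting one into the other gives q_K = 443/23 and q_U = 107.9130.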